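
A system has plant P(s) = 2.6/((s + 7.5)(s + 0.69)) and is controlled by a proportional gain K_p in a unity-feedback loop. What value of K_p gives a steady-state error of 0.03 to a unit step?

K_p = 64.4

For a type-0 loop with proportional control, e_ss = 1/(1 + K_p·P(0)).
P(0) = 0.5024. Require 1/(1 + K_p·0.5024) = 0.03, so 1 + 0.5024·K_p = 33.33.
K_p = (33.33 − 1)/0.5024 = 64.4.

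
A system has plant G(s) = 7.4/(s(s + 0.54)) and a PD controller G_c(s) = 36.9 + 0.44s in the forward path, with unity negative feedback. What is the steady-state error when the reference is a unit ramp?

The loop has one pole at the origin (type 1). Velocity error constant K_v = lim_{s→0} s·G_c(s)G(s) = 36.9·7.4/0.54 = 505.7.
Steady-state error to a unit ramp: e_ss = 1/K_v = 0.00198.

0.00198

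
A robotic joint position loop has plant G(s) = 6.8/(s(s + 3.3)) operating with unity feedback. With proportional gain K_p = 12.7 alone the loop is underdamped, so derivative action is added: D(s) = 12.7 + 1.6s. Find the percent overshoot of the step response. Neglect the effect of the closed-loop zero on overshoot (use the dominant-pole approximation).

2.45%

Forward path: (12.7 + 1.6s)·6.8/(s(s+3.3)). The closed-loop characteristic equation is s² + (3.3 + 6.8·1.6)s + 6.8·12.7 = 0.
That is s² + 14.18s + 86.36 = 0, so ω_n = 9.293 rad/s and ζ = 14.18/(2·9.293) = 0.7629.
%OS = 100·exp(−πζ/√(1−ζ²)) = 2.45%.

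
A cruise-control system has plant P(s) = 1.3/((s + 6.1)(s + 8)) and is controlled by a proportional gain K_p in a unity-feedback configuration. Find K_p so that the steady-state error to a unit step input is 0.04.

Steady-state error for a unit step on this type-0 loop is 1/(1 + K_p·P(0)).
P(0) = 0.02664. Require 1/(1 + K_p·0.02664) = 0.04, so 1 + 0.02664·K_p = 25.
K_p = (25 − 1)/0.02664 = 901.

K_p = 901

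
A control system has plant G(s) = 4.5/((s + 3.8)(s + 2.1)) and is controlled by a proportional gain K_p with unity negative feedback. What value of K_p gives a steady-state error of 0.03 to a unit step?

The loop is type 0, so e_ss(step) = 1/(1 + K_pos) with K_pos = K_p·G(0).
G(0) = 0.5639. Require 1/(1 + K_p·0.5639) = 0.03, so 1 + 0.5639·K_p = 33.33.
K_p = (33.33 − 1)/0.5639 = 57.3.

K_p = 57.3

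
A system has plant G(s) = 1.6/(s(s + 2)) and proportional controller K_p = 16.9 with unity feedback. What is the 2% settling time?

From 1 + K_pG(s) = 0: s² + 2s + 27.04 = 0 ⇒ ω_n = 5.2, ζ = 0.1923.
2% settling time T_s ≈ 4/(ζω_n) = 4/1 = 4 s.

T_s ≈ 4 s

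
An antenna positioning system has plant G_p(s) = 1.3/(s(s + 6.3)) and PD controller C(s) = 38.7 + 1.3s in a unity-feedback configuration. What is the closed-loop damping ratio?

ζ = 0.563

Forward path: (38.7 + 1.3s)·1.3/(s(s+6.3)). The closed-loop characteristic equation is s² + (6.3 + 1.3·1.3)s + 1.3·38.7 = 0.
That is s² + 7.99s + 50.31 = 0, so ω_n = 7.093 rad/s and ζ = 7.99/(2·7.093) = 0.5632.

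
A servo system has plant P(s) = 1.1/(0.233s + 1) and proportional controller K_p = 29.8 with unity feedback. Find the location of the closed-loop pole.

s = -145

Closed loop: T(s) = K_p·P/(1+K_p·P) = 32.78/(0.233s + 1 + 32.78), with pole at s = −(1 + 32.78)/0.233 = −145.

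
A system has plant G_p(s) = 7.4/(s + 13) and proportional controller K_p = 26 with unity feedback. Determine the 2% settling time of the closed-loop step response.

T_s ≈ 0.0195 s

Closed-loop transfer function: T(s) = K_p·G_p(s)/(1 + K_p·G_p(s)) = 192.4/(s + 13 + 192.4) = 192.4/(s + 205.4).
Time constant τ = 1/205.4 = 0.004869 s, so the 2% settling time is about 4τ = 0.0195 s.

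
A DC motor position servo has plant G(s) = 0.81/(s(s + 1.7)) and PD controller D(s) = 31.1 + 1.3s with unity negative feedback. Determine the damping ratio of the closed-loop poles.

Forward path: (31.1 + 1.3s)·0.81/(s(s+1.7)). The closed-loop characteristic equation is s² + (1.7 + 0.81·1.3)s + 0.81·31.1 = 0.
That is s² + 2.753s + 25.19 = 0, so ω_n = 5.019 rad/s and ζ = 2.753/(2·5.019) = 0.2743.

ζ = 0.274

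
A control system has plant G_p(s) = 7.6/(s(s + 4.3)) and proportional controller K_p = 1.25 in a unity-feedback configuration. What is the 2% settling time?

T_s ≈ 1.86 s

Closed-loop characteristic equation: s² + 4.3s + 9.5 = 0, so ω_n = 3.082 rad/s and ζ = 4.3/(2·3.082) = 0.6976.
2% settling time T_s ≈ 4/(ζω_n) = 4/2.15 = 1.86 s.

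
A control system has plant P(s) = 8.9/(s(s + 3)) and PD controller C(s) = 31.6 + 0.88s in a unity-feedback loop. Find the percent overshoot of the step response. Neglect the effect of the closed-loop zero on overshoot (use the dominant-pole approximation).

34.2%

Forward path: (31.6 + 0.88s)·8.9/(s(s+3)). The closed-loop characteristic equation is s² + (3 + 8.9·0.88)s + 8.9·31.6 = 0.
That is s² + 10.83s + 281.2 = 0, so ω_n = 16.77 rad/s and ζ = 10.83/(2·16.77) = 0.323.
%OS = 100·exp(−πζ/√(1−ζ²)) = 34.2%.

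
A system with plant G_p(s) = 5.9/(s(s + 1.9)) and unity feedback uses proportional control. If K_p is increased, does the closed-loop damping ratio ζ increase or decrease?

ζ = 1.9/(2√(5.9K_p)); increasing K_p raises the denominator, so ζ falls.

decrease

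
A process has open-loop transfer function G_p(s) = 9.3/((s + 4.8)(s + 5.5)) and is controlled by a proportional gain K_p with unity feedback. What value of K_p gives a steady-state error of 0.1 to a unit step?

The loop is type 0, so e_ss(step) = 1/(1 + K_pos) with K_pos = K_p·G_p(0).
G_p(0) = 0.3523. Require 1/(1 + K_p·0.3523) = 0.1, so 1 + 0.3523·K_p = 10.
K_p = (10 − 1)/0.3523 = 25.5.

K_p = 25.5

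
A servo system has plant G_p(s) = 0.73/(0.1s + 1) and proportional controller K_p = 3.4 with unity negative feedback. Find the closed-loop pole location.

Closed loop: T(s) = K_p·G_p/(1+K_p·G_p) = 2.482/(0.1s + 1 + 2.482), with pole at s = −(1 + 2.482)/0.1 = −34.82.

s = -34.82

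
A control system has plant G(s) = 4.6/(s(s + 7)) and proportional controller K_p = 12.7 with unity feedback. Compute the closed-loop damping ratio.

1 + K_p·G(s) = 0 gives s² + 7s + 58.42 = 0.
So ω_n² = 58.42 ⇒ ω_n = 7.643 rad/s, and ζ = 7/(2ω_n) = 0.458.

ζ = 0.458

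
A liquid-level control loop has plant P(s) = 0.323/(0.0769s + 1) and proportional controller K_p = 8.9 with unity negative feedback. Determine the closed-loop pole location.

Closed loop: T(s) = K_p·P/(1+K_p·P) = 2.875/(0.0769s + 1 + 2.875), with pole at s = −(1 + 2.875)/0.0769 = −50.39.

s = -50.39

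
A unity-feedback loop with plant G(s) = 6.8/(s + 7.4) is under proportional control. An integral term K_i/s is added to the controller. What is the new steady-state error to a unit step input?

Adding integral action puts a pole at s = 0 in the forward path, raising the system type to 1; a type-1 loop has zero steady-state error to a step.

0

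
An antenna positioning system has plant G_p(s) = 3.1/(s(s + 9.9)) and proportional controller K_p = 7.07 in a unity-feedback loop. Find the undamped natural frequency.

ω_n = 4.68 rad/s

With unity feedback the closed-loop characteristic equation is s² + 9.9s + 7.07·3.1 = s² + 9.9s + 21.92 = 0.
Matching s² + 2ζω_n s + ω_n²: ω_n = √21.92 = 4.682 rad/s and 2ζω_n = 9.9, so ζ = 9.9/(2·4.682) = 1.06.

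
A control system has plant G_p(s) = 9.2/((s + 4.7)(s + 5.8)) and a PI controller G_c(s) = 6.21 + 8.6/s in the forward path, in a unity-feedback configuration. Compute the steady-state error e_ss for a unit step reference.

0

The open loop G_c(s)G_p(s) has a pole at the origin (type 1), so the static position error constant is infinite and e_ss = 1/(1+∞) = 0.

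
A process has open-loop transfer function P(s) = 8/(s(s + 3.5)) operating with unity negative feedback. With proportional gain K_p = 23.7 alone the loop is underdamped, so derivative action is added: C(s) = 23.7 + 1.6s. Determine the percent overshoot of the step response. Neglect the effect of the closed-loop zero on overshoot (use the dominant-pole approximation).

9.96%

Forward path: (23.7 + 1.6s)·8/(s(s+3.5)). The closed-loop characteristic equation is s² + (3.5 + 8·1.6)s + 8·23.7 = 0.
That is s² + 16.3s + 189.6 = 0, so ω_n = 13.77 rad/s and ζ = 16.3/(2·13.77) = 0.5919.
%OS = 100·exp(−πζ/√(1−ζ²)) = 9.96%.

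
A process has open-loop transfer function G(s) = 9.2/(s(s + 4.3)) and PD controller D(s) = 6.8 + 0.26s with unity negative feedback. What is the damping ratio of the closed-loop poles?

ζ = 0.423

Forward path: (6.8 + 0.26s)·9.2/(s(s+4.3)). The closed-loop characteristic equation is s² + (4.3 + 9.2·0.26)s + 9.2·6.8 = 0.
That is s² + 6.692s + 62.56 = 0, so ω_n = 7.909 rad/s and ζ = 6.692/(2·7.909) = 0.423.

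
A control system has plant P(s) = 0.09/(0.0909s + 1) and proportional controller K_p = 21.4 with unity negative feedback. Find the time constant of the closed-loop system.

τ = 0.0311 s

Closed loop: T(s) = K_p·P/(1+K_p·P) = 1.926/(0.0909s + 1 + 1.926), with pole at s = −(1 + 1.926)/0.0909 = −32.19.
Closed-loop time constant τ = 1/32.19 = 0.0311 s.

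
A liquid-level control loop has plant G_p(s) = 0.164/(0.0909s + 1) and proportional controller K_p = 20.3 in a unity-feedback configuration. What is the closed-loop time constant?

τ = 0.021 s

Closed loop: T(s) = K_p·G_p/(1+K_p·G_p) = 3.329/(0.0909s + 1 + 3.329), with pole at s = −(1 + 3.329)/0.0909 = −47.63.
Closed-loop time constant τ = 1/47.63 = 0.021 s.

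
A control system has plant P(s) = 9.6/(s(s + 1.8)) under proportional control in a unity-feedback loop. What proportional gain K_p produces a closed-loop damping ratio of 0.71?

Closed-loop characteristic equation: s² + 1.8s + K_p·9.6 = 0.
So ω_n = √(9.6K_p) and 2ζω_n = 1.8, giving ζ = 1.8/(2√(9.6K_p)).
Setting ζ = 0.71: √(9.6K_p) = 1.8/(2·0.71) = 1.268, so K_p = 1.607/9.6 = 0.167.

K_p = 0.167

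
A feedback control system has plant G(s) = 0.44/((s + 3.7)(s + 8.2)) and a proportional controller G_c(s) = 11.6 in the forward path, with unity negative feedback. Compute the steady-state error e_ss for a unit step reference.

The loop is type 0. Static position error constant K_pos = G_c(0)·G(0) = 11.6·0.0145 = 0.1682.
Steady-state error to a unit step: e_ss = 1/(1+K_pos) = 1/1.168 = 0.856.

0.856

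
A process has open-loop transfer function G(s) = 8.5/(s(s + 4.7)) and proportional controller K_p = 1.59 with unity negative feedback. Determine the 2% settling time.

The closed-loop denominator s² + 4.7s + 13.52 gives ω_n = √13.52 = 3.676 and ζ = 4.7/(2ω_n) = 0.6392.
2% settling time T_s ≈ 4/(ζω_n) = 4/2.35 = 1.7 s.

T_s ≈ 1.7 s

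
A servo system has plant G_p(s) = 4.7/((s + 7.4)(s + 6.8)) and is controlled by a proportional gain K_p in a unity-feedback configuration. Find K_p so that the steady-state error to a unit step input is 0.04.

K_p = 257

The loop is type 0, so e_ss(step) = 1/(1 + K_pos) with K_pos = K_p·G_p(0).
G_p(0) = 0.0934. Require 1/(1 + K_p·0.0934) = 0.04, so 1 + 0.0934·K_p = 25.
K_p = (25 − 1)/0.0934 = 257.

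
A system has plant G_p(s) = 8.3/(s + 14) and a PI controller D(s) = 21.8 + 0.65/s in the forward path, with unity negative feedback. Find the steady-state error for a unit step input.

0

The open loop D(s)G_p(s) has a pole at the origin (type 1), so the static position error constant is infinite and e_ss = 1/(1+∞) = 0.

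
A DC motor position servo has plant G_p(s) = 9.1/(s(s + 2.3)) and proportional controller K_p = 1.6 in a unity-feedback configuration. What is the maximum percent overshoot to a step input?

From 1 + K_pG_p(s) = 0: s² + 2.3s + 14.56 = 0 ⇒ ω_n = 3.816, ζ = 0.3014.
%OS = 100·exp(−πζ/√(1−ζ²)) = 100·exp(−π·0.3014/√0.9092) = 37%.

37%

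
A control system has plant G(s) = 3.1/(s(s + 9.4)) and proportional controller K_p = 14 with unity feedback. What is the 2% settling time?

T_s ≈ 0.851 s

The closed-loop denominator s² + 9.4s + 43.4 gives ω_n = √43.4 = 6.588 and ζ = 9.4/(2ω_n) = 0.7134.
2% settling time T_s ≈ 4/(ζω_n) = 4/4.7 = 0.851 s.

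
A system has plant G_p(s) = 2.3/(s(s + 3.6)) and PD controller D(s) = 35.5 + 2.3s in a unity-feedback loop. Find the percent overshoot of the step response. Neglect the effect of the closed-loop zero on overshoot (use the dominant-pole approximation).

Forward path: (35.5 + 2.3s)·2.3/(s(s+3.6)). The closed-loop characteristic equation is s² + (3.6 + 2.3·2.3)s + 2.3·35.5 = 0.
That is s² + 8.89s + 81.65 = 0, so ω_n = 9.036 rad/s and ζ = 8.89/(2·9.036) = 0.4919.
%OS = 100·exp(−πζ/√(1−ζ²)) = 16.9%.

16.9%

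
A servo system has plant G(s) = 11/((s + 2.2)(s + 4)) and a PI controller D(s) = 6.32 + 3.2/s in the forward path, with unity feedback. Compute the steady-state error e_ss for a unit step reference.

The open loop D(s)G(s) has a pole at the origin (type 1), so the static position error constant is infinite and e_ss = 1/(1+∞) = 0.

0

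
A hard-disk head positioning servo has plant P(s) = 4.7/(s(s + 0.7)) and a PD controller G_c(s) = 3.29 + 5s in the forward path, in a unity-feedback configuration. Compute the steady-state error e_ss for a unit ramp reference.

The loop has one pole at the origin (type 1). Velocity error constant K_v = lim_{s→0} s·G_c(s)P(s) = 3.29·4.7/0.7 = 22.09.
Steady-state error to a unit ramp: e_ss = 1/K_v = 0.0453.

0.0453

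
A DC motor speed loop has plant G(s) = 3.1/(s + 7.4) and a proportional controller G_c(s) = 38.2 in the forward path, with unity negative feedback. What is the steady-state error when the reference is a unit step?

0.0588

The loop is type 0. Static position error constant K_pos = G_c(0)·G(0) = 38.2·0.4189 = 16.
Steady-state error to a unit step: e_ss = 1/(1+K_pos) = 1/17 = 0.0588.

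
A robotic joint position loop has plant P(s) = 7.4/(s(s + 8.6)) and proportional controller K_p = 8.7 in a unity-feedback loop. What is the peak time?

T_p = 0.464 s

From 1 + K_pP(s) = 0: s² + 8.6s + 64.38 = 0 ⇒ ω_n = 8.024, ζ = 0.5359.
Damped frequency ω_d = ω_n√(1−ζ²) = 6.774 rad/s, so peak time T_p = π/ω_d = 0.464 s.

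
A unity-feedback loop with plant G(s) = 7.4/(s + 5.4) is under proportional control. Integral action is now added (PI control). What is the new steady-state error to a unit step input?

0

The integrator makes K_pos = lim_{s→0} C(s)G(s) infinite, so e_ss = 1/(1+K_pos) = 0.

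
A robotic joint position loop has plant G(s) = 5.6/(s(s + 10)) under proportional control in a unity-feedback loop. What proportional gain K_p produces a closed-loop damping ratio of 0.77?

Closed-loop characteristic equation: s² + 10s + K_p·5.6 = 0.
So ω_n = √(5.6K_p) and 2ζω_n = 10, giving ζ = 10/(2√(5.6K_p)).
Setting ζ = 0.77: √(5.6K_p) = 10/(2·0.77) = 6.494, so K_p = 42.17/5.6 = 7.53.

K_p = 7.53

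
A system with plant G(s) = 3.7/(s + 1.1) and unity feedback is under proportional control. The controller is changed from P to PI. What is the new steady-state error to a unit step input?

0

The integrator makes K_pos = lim_{s→0} C(s)G(s) infinite, so e_ss = 1/(1+K_pos) = 0.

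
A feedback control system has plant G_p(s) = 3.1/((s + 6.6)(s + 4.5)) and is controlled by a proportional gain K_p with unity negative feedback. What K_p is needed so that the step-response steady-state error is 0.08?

K_p = 110

The loop is type 0, so e_ss(step) = 1/(1 + K_pos) with K_pos = K_p·G_p(0).
G_p(0) = 0.1044. Require 1/(1 + K_p·0.1044) = 0.08, so 1 + 0.1044·K_p = 12.5.
K_p = (12.5 − 1)/0.1044 = 110.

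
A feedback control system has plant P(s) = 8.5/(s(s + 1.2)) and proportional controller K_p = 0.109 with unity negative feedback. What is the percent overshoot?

The closed-loop denominator s² + 1.2s + 0.9265 gives ω_n = √0.9265 = 0.9625 and ζ = 1.2/(2ω_n) = 0.6233.
%OS = 100·exp(−πζ/√(1−ζ²)) = 100·exp(−π·0.6233/√0.6114) = 8.17%.

8.17%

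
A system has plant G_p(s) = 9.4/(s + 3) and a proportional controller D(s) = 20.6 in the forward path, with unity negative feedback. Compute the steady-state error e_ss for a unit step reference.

0.0153

The loop is type 0. Static position error constant K_pos = D(0)·G_p(0) = 20.6·3.133 = 64.55.
Steady-state error to a unit step: e_ss = 1/(1+K_pos) = 1/65.55 = 0.0153.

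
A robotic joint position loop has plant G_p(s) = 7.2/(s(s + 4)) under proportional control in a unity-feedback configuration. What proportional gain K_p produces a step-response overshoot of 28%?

K_p = 3.94

From %OS = 100·exp(−πζ/√(1−ζ²)) = 28%, ζ = −ln(0.28)/√(π²+ln²(0.28)) = 0.3755.
Characteristic equation s² + 4s + 7.2K_p = 0 gives ζ = 4/(2√(7.2K_p)).
Setting ζ = 0.3755: √(7.2K_p) = 4/(2·0.3755) = 5.326, so K_p = 28.36/7.2 = 3.94.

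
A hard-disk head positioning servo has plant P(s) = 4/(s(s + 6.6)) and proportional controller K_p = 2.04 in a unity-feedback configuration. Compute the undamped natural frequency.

1 + K_p·P(s) = 0 gives s² + 6.6s + 8.16 = 0.
So ω_n² = 8.16 ⇒ ω_n = 2.857 rad/s, and ζ = 6.6/(2ω_n) = 1.16.

ω_n = 2.86 rad/s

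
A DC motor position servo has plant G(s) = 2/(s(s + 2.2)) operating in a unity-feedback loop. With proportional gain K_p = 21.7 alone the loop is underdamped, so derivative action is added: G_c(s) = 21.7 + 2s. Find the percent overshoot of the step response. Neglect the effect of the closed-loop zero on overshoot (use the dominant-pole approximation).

18.7%

Forward path: (21.7 + 2s)·2/(s(s+2.2)). The closed-loop characteristic equation is s² + (2.2 + 2·2)s + 2·21.7 = 0.
That is s² + 6.2s + 43.4 = 0, so ω_n = 6.588 rad/s and ζ = 6.2/(2·6.588) = 0.4706.
%OS = 100·exp(−πζ/√(1−ζ²)) = 18.7%.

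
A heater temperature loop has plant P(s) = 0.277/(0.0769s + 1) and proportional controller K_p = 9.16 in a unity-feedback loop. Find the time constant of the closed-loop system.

τ = 0.0217 s

Closed loop: T(s) = K_p·P/(1+K_p·P) = 2.537/(0.0769s + 1 + 2.537), with pole at s = −(1 + 2.537)/0.0769 = −46.
Closed-loop time constant τ = 1/46 = 0.0217 s.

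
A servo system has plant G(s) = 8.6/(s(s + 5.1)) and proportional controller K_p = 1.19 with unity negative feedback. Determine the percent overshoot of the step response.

1.58%

Closed-loop characteristic equation: s² + 5.1s + 10.23 = 0, so ω_n = 3.199 rad/s and ζ = 5.1/(2·3.199) = 0.7971.
%OS = 100·exp(−πζ/√(1−ζ²)) = 100·exp(−π·0.7971/√0.3646) = 1.58%.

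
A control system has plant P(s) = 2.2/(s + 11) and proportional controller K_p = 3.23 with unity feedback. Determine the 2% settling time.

T_s ≈ 0.221 s

Closed-loop transfer function: T(s) = K_p·P(s)/(1 + K_p·P(s)) = 7.106/(s + 11 + 7.106) = 7.106/(s + 18.11).
Time constant τ = 1/18.11 = 0.05523 s, so the 2% settling time is about 4τ = 0.221 s.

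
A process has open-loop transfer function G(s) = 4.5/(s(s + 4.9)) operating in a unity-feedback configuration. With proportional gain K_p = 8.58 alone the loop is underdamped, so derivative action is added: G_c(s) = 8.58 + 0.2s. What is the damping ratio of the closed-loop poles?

ζ = 0.467

Forward path: (8.58 + 0.2s)·4.5/(s(s+4.9)). The closed-loop characteristic equation is s² + (4.9 + 4.5·0.2)s + 4.5·8.58 = 0.
That is s² + 5.8s + 38.61 = 0, so ω_n = 6.214 rad/s and ζ = 5.8/(2·6.214) = 0.4667.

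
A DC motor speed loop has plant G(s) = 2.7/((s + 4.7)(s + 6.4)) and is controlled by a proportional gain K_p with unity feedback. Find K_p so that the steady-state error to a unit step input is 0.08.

K_p = 128

Steady-state error for a unit step on this type-0 loop is 1/(1 + K_p·G(0)).
G(0) = 0.08976. Require 1/(1 + K_p·0.08976) = 0.08, so 1 + 0.08976·K_p = 12.5.
K_p = (12.5 − 1)/0.08976 = 128.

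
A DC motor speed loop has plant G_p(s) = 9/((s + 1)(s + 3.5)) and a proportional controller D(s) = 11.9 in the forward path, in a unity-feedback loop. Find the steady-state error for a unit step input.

The loop is type 0. Static position error constant K_pos = D(0)·G_p(0) = 11.9·2.571 = 30.6.
Steady-state error to a unit step: e_ss = 1/(1+K_pos) = 1/31.6 = 0.0316.

0.0316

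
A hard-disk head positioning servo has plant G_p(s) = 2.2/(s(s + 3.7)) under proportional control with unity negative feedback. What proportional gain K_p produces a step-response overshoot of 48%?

K_p = 30.1

From %OS = 100·exp(−πζ/√(1−ζ²)) = 48%, ζ = −ln(0.48)/√(π²+ln²(0.48)) = 0.2275.
Characteristic equation s² + 3.7s + 2.2K_p = 0 gives ζ = 3.7/(2√(2.2K_p)).
Setting ζ = 0.2275: √(2.2K_p) = 3.7/(2·0.2275) = 8.132, so K_p = 66.13/2.2 = 30.1.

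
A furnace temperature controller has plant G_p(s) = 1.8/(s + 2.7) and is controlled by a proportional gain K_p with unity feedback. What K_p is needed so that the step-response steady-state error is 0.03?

The loop is type 0, so e_ss(step) = 1/(1 + K_pos) with K_pos = K_p·G_p(0).
G_p(0) = 0.6667. Require 1/(1 + K_p·0.6667) = 0.03, so 1 + 0.6667·K_p = 33.33.
K_p = (33.33 − 1)/0.6667 = 48.5.

K_p = 48.5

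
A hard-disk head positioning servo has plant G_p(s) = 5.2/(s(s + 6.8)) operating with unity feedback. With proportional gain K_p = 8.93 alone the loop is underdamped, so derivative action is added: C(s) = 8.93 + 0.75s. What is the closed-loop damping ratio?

Forward path: (8.93 + 0.75s)·5.2/(s(s+6.8)). The closed-loop characteristic equation is s² + (6.8 + 5.2·0.75)s + 5.2·8.93 = 0.
That is s² + 10.7s + 46.44 = 0, so ω_n = 6.814 rad/s and ζ = 10.7/(2·6.814) = 0.7851.

ζ = 0.785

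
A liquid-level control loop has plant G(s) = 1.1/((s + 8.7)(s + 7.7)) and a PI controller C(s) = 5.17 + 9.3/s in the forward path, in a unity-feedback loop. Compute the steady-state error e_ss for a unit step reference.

0

The open loop C(s)G(s) has a pole at the origin (type 1), so the static position error constant is infinite and e_ss = 1/(1+∞) = 0.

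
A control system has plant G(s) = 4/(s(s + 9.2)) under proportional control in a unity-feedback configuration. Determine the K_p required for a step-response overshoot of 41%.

From %OS = 100·exp(−πζ/√(1−ζ²)) = 41%, ζ = −ln(0.41)/√(π²+ln²(0.41)) = 0.273.
Characteristic equation s² + 9.2s + 4K_p = 0 gives ζ = 9.2/(2√(4K_p)).
Setting ζ = 0.273: √(4K_p) = 9.2/(2·0.273) = 16.85, so K_p = 283.9/4 = 71.

K_p = 71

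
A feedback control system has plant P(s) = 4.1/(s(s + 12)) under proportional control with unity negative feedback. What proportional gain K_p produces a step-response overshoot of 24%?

K_p = 51.3

From %OS = 100·exp(−πζ/√(1−ζ²)) = 24%, ζ = −ln(0.24)/√(π²+ln²(0.24)) = 0.4136.
Characteristic equation s² + 12s + 4.1K_p = 0 gives ζ = 12/(2√(4.1K_p)).
Setting ζ = 0.4136: √(4.1K_p) = 12/(2·0.4136) = 14.51, so K_p = 210.5/4.1 = 51.3.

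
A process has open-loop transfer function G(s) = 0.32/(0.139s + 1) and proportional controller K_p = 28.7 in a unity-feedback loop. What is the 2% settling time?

Closed loop: T(s) = K_p·G/(1+K_p·G) = 9.184/(0.139s + 1 + 9.184), with pole at s = −(1 + 9.184)/0.139 = −73.27.
τ = 1/73.27 = 0.01365 s, so 2% settling time ≈ 4τ = 0.0546 s.

T_s ≈ 0.0546 s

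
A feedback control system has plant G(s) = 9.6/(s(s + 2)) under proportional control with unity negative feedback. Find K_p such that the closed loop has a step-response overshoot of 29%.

K_p = 0.775

From %OS = 100·exp(−πζ/√(1−ζ²)) = 29%, ζ = −ln(0.29)/√(π²+ln²(0.29)) = 0.3666.
Characteristic equation s² + 2s + 9.6K_p = 0 gives ζ = 2/(2√(9.6K_p)).
Setting ζ = 0.3666: √(9.6K_p) = 2/(2·0.3666) = 2.728, so K_p = 7.441/9.6 = 0.775.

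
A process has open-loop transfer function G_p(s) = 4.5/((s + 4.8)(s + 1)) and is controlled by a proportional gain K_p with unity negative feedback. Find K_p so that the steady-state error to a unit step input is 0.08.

K_p = 12.3

The loop is type 0, so e_ss(step) = 1/(1 + K_pos) with K_pos = K_p·G_p(0).
G_p(0) = 0.9375. Require 1/(1 + K_p·0.9375) = 0.08, so 1 + 0.9375·K_p = 12.5.
K_p = (12.5 − 1)/0.9375 = 12.3.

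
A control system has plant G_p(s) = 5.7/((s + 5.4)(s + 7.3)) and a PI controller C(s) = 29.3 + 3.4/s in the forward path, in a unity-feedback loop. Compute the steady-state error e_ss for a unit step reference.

The open loop C(s)G_p(s) has a pole at the origin (type 1), so the static position error constant is infinite and e_ss = 1/(1+∞) = 0.

0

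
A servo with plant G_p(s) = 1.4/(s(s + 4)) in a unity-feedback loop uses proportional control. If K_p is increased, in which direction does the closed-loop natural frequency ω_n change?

increase

ω_n = √(1.4·K_p), which grows with K_p.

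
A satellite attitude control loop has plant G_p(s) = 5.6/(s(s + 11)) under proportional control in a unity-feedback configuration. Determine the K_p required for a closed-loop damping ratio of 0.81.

Closed-loop characteristic equation: s² + 11s + K_p·5.6 = 0.
So ω_n = √(5.6K_p) and 2ζω_n = 11, giving ζ = 11/(2√(5.6K_p)).
Setting ζ = 0.81: √(5.6K_p) = 11/(2·0.81) = 6.79, so K_p = 46.11/5.6 = 8.23.

K_p = 8.23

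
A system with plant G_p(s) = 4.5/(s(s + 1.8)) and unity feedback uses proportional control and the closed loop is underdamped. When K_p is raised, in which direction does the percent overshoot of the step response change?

increase

ζ = 1.8/(2√(4.5K_p)) decreases as K_p grows; lower damping means more overshoot.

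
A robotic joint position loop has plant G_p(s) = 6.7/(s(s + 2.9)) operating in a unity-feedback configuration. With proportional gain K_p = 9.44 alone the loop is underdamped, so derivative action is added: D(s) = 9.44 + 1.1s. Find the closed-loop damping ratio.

Forward path: (9.44 + 1.1s)·6.7/(s(s+2.9)). The closed-loop characteristic equation is s² + (2.9 + 6.7·1.1)s + 6.7·9.44 = 0.
That is s² + 10.27s + 63.25 = 0, so ω_n = 7.953 rad/s and ζ = 10.27/(2·7.953) = 0.6457.

ζ = 0.646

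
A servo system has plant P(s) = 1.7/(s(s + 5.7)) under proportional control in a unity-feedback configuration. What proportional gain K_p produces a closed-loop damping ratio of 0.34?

Closed-loop characteristic equation: s² + 5.7s + K_p·1.7 = 0.
So ω_n = √(1.7K_p) and 2ζω_n = 5.7, giving ζ = 5.7/(2√(1.7K_p)).
Setting ζ = 0.34: √(1.7K_p) = 5.7/(2·0.34) = 8.382, so K_p = 70.26/1.7 = 41.3.

K_p = 41.3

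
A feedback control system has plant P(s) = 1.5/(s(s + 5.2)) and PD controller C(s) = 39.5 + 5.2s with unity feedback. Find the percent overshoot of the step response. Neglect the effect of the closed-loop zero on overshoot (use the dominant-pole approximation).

0.706%

Forward path: (39.5 + 5.2s)·1.5/(s(s+5.2)). The closed-loop characteristic equation is s² + (5.2 + 1.5·5.2)s + 1.5·39.5 = 0.
That is s² + 13s + 59.25 = 0, so ω_n = 7.697 rad/s and ζ = 13/(2·7.697) = 0.8444.
%OS = 100·exp(−πζ/√(1−ζ²)) = 0.706%.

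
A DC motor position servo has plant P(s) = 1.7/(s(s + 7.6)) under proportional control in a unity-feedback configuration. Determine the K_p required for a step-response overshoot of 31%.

K_p = 69.6

From %OS = 100·exp(−πζ/√(1−ζ²)) = 31%, ζ = −ln(0.31)/√(π²+ln²(0.31)) = 0.3493.
Characteristic equation s² + 7.6s + 1.7K_p = 0 gives ζ = 7.6/(2√(1.7K_p)).
Setting ζ = 0.3493: √(1.7K_p) = 7.6/(2·0.3493) = 10.88, so K_p = 118.3/1.7 = 69.6.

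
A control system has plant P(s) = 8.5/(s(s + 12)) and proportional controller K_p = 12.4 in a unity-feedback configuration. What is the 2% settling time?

T_s ≈ 0.667 s

Closed-loop characteristic equation: s² + 12s + 105.4 = 0, so ω_n = 10.27 rad/s and ζ = 12/(2·10.27) = 0.5844.
2% settling time T_s ≈ 4/(ζω_n) = 4/6 = 0.667 s.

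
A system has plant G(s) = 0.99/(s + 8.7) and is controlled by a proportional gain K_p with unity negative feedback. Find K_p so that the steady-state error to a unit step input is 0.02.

K_p = 431

For a type-0 loop with proportional control, e_ss = 1/(1 + K_p·G(0)).
G(0) = 0.1138. Require 1/(1 + K_p·0.1138) = 0.02, so 1 + 0.1138·K_p = 50.
K_p = (50 − 1)/0.1138 = 431.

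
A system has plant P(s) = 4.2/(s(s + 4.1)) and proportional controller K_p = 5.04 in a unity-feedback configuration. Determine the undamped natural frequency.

ω_n = 4.6 rad/s

With unity feedback the closed-loop characteristic equation is s² + 4.1s + 5.04·4.2 = s² + 4.1s + 21.17 = 0.
Matching s² + 2ζω_n s + ω_n²: ω_n = √21.17 = 4.601 rad/s and 2ζω_n = 4.1, so ζ = 4.1/(2·4.601) = 0.446.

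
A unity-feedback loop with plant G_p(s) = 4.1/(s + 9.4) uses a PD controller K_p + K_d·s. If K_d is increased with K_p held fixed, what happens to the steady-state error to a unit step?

At s = 0 the derivative term contributes nothing: C(0) = K_p regardless of K_d, so K_pos = K_p·G_p(0) and e_ss are unchanged.

unchanged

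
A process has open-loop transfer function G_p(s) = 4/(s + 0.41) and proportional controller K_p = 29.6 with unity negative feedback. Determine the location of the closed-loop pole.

s = -118.8

Closed-loop transfer function: T(s) = K_p·G_p(s)/(1 + K_p·G_p(s)) = 118.4/(s + 0.41 + 118.4) = 118.4/(s + 118.8).
The closed-loop pole is at s = −118.8.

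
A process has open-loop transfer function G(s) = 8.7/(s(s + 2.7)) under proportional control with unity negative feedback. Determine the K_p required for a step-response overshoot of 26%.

K_p = 1.35

From %OS = 100·exp(−πζ/√(1−ζ²)) = 26%, ζ = −ln(0.26)/√(π²+ln²(0.26)) = 0.3941.
Characteristic equation s² + 2.7s + 8.7K_p = 0 gives ζ = 2.7/(2√(8.7K_p)).
Setting ζ = 0.3941: √(8.7K_p) = 2.7/(2·0.3941) = 3.426, so K_p = 11.74/8.7 = 1.35.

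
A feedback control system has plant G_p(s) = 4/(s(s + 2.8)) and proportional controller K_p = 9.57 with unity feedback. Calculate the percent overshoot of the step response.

The closed-loop denominator s² + 2.8s + 38.28 gives ω_n = √38.28 = 6.187 and ζ = 2.8/(2ω_n) = 0.2263.
%OS = 100·exp(−πζ/√(1−ζ²)) = 100·exp(−π·0.2263/√0.9488) = 48.2%.

48.2%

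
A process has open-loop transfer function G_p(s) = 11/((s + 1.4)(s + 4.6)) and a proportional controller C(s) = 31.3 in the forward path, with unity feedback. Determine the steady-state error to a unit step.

0.0184

The loop is type 0. Static position error constant K_pos = C(0)·G_p(0) = 31.3·1.708 = 53.46.
Steady-state error to a unit step: e_ss = 1/(1+K_pos) = 1/54.46 = 0.0184.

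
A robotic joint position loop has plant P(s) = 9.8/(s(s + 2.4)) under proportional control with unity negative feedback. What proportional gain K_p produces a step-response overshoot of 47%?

From %OS = 100·exp(−πζ/√(1−ζ²)) = 47%, ζ = −ln(0.47)/√(π²+ln²(0.47)) = 0.2337.
Characteristic equation s² + 2.4s + 9.8K_p = 0 gives ζ = 2.4/(2√(9.8K_p)).
Setting ζ = 0.2337: √(9.8K_p) = 2.4/(2·0.2337) = 5.135, so K_p = 26.37/9.8 = 2.69.

K_p = 2.69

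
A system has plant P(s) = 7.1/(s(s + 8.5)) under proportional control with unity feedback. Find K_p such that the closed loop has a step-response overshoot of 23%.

From %OS = 100·exp(−πζ/√(1−ζ²)) = 23%, ζ = −ln(0.23)/√(π²+ln²(0.23)) = 0.4237.
Characteristic equation s² + 8.5s + 7.1K_p = 0 gives ζ = 8.5/(2√(7.1K_p)).
Setting ζ = 0.4237: √(7.1K_p) = 8.5/(2·0.4237) = 10.03, so K_p = 100.6/7.1 = 14.2.

K_p = 14.2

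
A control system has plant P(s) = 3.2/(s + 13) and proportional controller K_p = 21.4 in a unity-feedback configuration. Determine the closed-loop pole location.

s = -81.48

Closed-loop transfer function: T(s) = K_p·P(s)/(1 + K_p·P(s)) = 68.48/(s + 13 + 68.48) = 68.48/(s + 81.48).
The closed-loop pole is at s = −81.48.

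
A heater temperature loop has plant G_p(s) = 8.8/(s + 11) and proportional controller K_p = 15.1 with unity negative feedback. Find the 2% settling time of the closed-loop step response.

Closed-loop transfer function: T(s) = K_p·G_p(s)/(1 + K_p·G_p(s)) = 132.9/(s + 11 + 132.9) = 132.9/(s + 143.9).
Time constant τ = 1/143.9 = 0.00695 s, so the 2% settling time is about 4τ = 0.0278 s.

T_s ≈ 0.0278 s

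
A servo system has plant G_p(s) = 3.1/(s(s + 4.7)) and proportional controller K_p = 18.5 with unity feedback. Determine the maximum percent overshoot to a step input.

35.9%

The closed-loop denominator s² + 4.7s + 57.35 gives ω_n = √57.35 = 7.573 and ζ = 4.7/(2ω_n) = 0.3103.
%OS = 100·exp(−πζ/√(1−ζ²)) = 100·exp(−π·0.3103/√0.9037) = 35.9%.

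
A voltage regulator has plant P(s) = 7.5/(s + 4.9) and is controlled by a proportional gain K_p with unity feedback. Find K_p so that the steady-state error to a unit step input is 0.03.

K_p = 21.1

For a type-0 loop with proportional control, e_ss = 1/(1 + K_p·P(0)).
P(0) = 1.531. Require 1/(1 + K_p·1.531) = 0.03, so 1 + 1.531·K_p = 33.33.
K_p = (33.33 − 1)/1.531 = 21.1.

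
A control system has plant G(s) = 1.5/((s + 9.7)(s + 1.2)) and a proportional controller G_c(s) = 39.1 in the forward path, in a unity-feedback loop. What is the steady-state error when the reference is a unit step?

The loop is type 0. Static position error constant K_pos = G_c(0)·G(0) = 39.1·0.1289 = 5.039.
Steady-state error to a unit step: e_ss = 1/(1+K_pos) = 1/6.039 = 0.166.

0.166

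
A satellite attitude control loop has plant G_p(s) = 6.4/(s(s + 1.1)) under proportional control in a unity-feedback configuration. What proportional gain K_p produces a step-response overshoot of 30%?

K_p = 0.369

From %OS = 100·exp(−πζ/√(1−ζ²)) = 30%, ζ = −ln(0.3)/√(π²+ln²(0.3)) = 0.3579.
Characteristic equation s² + 1.1s + 6.4K_p = 0 gives ζ = 1.1/(2√(6.4K_p)).
Setting ζ = 0.3579: √(6.4K_p) = 1.1/(2·0.3579) = 1.537, so K_p = 2.362/6.4 = 0.369.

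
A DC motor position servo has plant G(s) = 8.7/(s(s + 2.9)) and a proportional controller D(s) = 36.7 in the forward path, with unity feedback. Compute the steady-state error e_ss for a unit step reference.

0

The open loop D(s)G(s) has a pole at the origin (type 1), so the static position error constant is infinite and e_ss = 1/(1+∞) = 0.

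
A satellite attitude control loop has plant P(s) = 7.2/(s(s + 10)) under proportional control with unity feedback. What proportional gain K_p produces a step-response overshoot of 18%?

From %OS = 100·exp(−πζ/√(1−ζ²)) = 18%, ζ = −ln(0.18)/√(π²+ln²(0.18)) = 0.4791.
Characteristic equation s² + 10s + 7.2K_p = 0 gives ζ = 10/(2√(7.2K_p)).
Setting ζ = 0.4791: √(7.2K_p) = 10/(2·0.4791) = 10.44, so K_p = 108.9/7.2 = 15.1.

K_p = 15.1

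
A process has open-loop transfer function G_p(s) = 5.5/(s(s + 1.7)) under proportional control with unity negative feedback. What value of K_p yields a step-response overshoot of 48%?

K_p = 2.54

From %OS = 100·exp(−πζ/√(1−ζ²)) = 48%, ζ = −ln(0.48)/√(π²+ln²(0.48)) = 0.2275.
Characteristic equation s² + 1.7s + 5.5K_p = 0 gives ζ = 1.7/(2√(5.5K_p)).
Setting ζ = 0.2275: √(5.5K_p) = 1.7/(2·0.2275) = 3.736, so K_p = 13.96/5.5 = 2.54.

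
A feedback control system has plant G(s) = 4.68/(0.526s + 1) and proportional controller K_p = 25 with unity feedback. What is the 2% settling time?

T_s ≈ 0.0178 s

Closed loop: T(s) = K_p·G/(1+K_p·G) = 117/(0.526s + 1 + 117), with pole at s = −(1 + 117)/0.526 = −224.3.
τ = 1/224.3 = 0.004458 s, so 2% settling time ≈ 4τ = 0.0178 s.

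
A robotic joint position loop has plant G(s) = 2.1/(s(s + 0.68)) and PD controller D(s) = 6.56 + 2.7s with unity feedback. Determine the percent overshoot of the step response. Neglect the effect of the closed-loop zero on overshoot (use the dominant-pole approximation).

Forward path: (6.56 + 2.7s)·2.1/(s(s+0.68)). The closed-loop characteristic equation is s² + (0.68 + 2.1·2.7)s + 2.1·6.56 = 0.
That is s² + 6.35s + 13.78 = 0, so ω_n = 3.712 rad/s and ζ = 6.35/(2·3.712) = 0.8554.
%OS = 100·exp(−πζ/√(1−ζ²)) = 0.558%.

0.558%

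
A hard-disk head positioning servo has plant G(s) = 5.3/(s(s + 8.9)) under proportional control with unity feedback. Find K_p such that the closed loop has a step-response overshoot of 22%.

K_p = 19.8

From %OS = 100·exp(−πζ/√(1−ζ²)) = 22%, ζ = −ln(0.22)/√(π²+ln²(0.22)) = 0.4342.
Characteristic equation s² + 8.9s + 5.3K_p = 0 gives ζ = 8.9/(2√(5.3K_p)).
Setting ζ = 0.4342: √(5.3K_p) = 8.9/(2·0.4342) = 10.25, so K_p = 105.1/5.3 = 19.8.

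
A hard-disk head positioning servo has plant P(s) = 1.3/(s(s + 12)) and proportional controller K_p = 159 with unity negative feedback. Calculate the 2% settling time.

Closed-loop characteristic equation: s² + 12s + 206.7 = 0, so ω_n = 14.38 rad/s and ζ = 12/(2·14.38) = 0.4173.
2% settling time T_s ≈ 4/(ζω_n) = 4/6 = 0.667 s.

T_s ≈ 0.667 s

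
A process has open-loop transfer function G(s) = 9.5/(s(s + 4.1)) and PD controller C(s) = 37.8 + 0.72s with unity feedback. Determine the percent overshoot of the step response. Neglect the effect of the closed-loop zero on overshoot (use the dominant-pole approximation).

38.8%

Forward path: (37.8 + 0.72s)·9.5/(s(s+4.1)). The closed-loop characteristic equation is s² + (4.1 + 9.5·0.72)s + 9.5·37.8 = 0.
That is s² + 10.94s + 359.1 = 0, so ω_n = 18.95 rad/s and ζ = 10.94/(2·18.95) = 0.2887.
%OS = 100·exp(−πζ/√(1−ζ²)) = 38.8%.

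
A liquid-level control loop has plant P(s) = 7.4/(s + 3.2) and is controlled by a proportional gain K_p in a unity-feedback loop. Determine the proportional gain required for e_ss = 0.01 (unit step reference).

Steady-state error for a unit step on this type-0 loop is 1/(1 + K_p·P(0)).
P(0) = 2.312. Require 1/(1 + K_p·2.312) = 0.01, so 1 + 2.312·K_p = 100.
K_p = (100 − 1)/2.312 = 42.8.

K_p = 42.8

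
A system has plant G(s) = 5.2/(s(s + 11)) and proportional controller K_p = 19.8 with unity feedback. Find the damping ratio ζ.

The closed-loop denominator is s(s+11) + 19.8·5.2 = s² + 11s + 103.
Matching s² + 2ζω_n s + ω_n²: ω_n = √103 = 10.15 rad/s and 2ζω_n = 11, so ζ = 11/(2·10.15) = 0.542.

ζ = 0.542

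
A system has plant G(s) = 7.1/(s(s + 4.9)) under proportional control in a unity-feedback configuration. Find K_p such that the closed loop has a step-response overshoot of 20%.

K_p = 4.07

From %OS = 100·exp(−πζ/√(1−ζ²)) = 20%, ζ = −ln(0.2)/√(π²+ln²(0.2)) = 0.4559.
Characteristic equation s² + 4.9s + 7.1K_p = 0 gives ζ = 4.9/(2√(7.1K_p)).
Setting ζ = 0.4559: √(7.1K_p) = 4.9/(2·0.4559) = 5.373, so K_p = 28.87/7.1 = 4.07.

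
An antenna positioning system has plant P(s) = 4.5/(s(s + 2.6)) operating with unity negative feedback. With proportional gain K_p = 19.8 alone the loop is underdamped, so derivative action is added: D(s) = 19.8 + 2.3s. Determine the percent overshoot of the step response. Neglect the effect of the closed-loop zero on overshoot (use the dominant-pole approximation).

5.17%

Forward path: (19.8 + 2.3s)·4.5/(s(s+2.6)). The closed-loop characteristic equation is s² + (2.6 + 4.5·2.3)s + 4.5·19.8 = 0.
That is s² + 12.95s + 89.1 = 0, so ω_n = 9.439 rad/s and ζ = 12.95/(2·9.439) = 0.686.
%OS = 100·exp(−πζ/√(1−ζ²)) = 5.17%.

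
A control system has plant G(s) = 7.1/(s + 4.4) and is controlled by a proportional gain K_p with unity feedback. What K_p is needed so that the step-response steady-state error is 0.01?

K_p = 61.4

Steady-state error for a unit step on this type-0 loop is 1/(1 + K_p·G(0)).
G(0) = 1.614. Require 1/(1 + K_p·1.614) = 0.01, so 1 + 1.614·K_p = 100.
K_p = (100 − 1)/1.614 = 61.4.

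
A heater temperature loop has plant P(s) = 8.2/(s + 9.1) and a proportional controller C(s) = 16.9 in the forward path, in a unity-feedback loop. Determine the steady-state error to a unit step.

0.0616

The loop is type 0. Static position error constant K_pos = C(0)·P(0) = 16.9·0.9011 = 15.23.
Steady-state error to a unit step: e_ss = 1/(1+K_pos) = 1/16.23 = 0.0616.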